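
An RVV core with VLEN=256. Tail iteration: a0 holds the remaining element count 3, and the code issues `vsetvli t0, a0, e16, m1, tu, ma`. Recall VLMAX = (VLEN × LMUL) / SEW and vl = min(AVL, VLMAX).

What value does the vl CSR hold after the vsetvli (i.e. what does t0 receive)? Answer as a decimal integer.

lanes per group: 256·1/16 = 16
AVL=3 ≤ VLMAX=16, so vl = 3

vl = 3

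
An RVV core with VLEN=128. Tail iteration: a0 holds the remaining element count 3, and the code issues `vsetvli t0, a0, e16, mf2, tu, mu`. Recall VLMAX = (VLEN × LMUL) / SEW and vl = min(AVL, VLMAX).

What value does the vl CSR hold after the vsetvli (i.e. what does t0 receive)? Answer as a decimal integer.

VLMAX = VLEN×LMUL/SEW = 128×1/2/16 = 4
vl = min(AVL, VLMAX) = min(3, 4) = 3

vl = 3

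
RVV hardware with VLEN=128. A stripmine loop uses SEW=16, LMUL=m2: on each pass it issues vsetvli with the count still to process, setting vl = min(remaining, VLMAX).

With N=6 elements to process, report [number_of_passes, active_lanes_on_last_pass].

[iterations, last_vl] = [1, 6]

VLMAX = VLEN×LMUL/SEW = 128×2/16 = 16
6 elements at 16/iter → 1 passes, remainder 6 on the last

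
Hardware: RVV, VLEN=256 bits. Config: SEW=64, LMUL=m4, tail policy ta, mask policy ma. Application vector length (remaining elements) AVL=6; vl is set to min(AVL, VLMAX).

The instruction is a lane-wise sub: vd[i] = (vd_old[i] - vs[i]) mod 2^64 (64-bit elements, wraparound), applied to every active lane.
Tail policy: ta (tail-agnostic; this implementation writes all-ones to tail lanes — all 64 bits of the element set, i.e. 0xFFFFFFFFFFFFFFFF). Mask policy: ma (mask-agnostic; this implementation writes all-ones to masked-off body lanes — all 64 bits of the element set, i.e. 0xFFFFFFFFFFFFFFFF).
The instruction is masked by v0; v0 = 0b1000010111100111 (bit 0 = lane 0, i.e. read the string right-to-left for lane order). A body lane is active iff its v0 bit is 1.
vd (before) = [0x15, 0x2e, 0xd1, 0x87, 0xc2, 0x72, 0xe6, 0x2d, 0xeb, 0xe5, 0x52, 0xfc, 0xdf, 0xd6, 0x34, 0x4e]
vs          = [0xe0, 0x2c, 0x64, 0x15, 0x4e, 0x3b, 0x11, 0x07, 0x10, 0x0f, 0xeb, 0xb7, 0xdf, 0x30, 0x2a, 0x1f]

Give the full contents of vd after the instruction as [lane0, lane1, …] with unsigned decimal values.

vd = [18446744073709551413, 2, 109, 18446744073709551615, 18446744073709551615, 55, 18446744073709551615, 18446744073709551615, 18446744073709551615, 18446744073709551615, 18446744073709551615, 18446744073709551615, 18446744073709551615, 18446744073709551615, 18446744073709551615, 18446744073709551615]

VLMAX = VLEN×LMUL/SEW = 256×4/64 = 16
AVL=6 ≤ VLMAX=16, so vl = 6
  i=0: sub(0x15,0xe0) → 18446744073709551413
  i=1: sub(0x2e,0x2c) → 2
  i=2: sub(0xd1,0x64) → 109
  i=3: mask-off/ones → 18446744073709551615
  i=4: mask-off/ones → 18446744073709551615
  i=5: sub(0x72,0x3b) → 55
  i=6: tail/ones → 18446744073709551615
  i=7: tail/ones → 18446744073709551615
  i=8: tail/ones → 18446744073709551615
  i=9: tail/ones → 18446744073709551615
  i=10: tail/ones → 18446744073709551615
  i=11: tail/ones → 18446744073709551615
  i=12: tail/ones → 18446744073709551615
  i=13: tail/ones → 18446744073709551615
  i=14: tail/ones → 18446744073709551615
  i=15: tail/ones → 18446744073709551615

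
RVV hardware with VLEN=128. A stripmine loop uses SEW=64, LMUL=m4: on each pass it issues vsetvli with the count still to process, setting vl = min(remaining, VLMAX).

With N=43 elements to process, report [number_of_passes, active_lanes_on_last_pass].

[iterations, last_vl] = [6, 3]

lanes per group: 128·4/64 = 8
iterations = ceil(43/8) = 6; final-pass vl = 3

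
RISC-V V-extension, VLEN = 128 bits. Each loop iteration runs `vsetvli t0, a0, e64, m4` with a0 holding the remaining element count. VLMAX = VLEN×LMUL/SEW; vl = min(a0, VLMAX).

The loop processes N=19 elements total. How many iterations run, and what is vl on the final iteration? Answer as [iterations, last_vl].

[iterations, last_vl] = [3, 3]

VLMAX = VLEN×LMUL/SEW = 128×4/64 = 8
iterations = ceil(19/8) = 3; final-pass vl = 3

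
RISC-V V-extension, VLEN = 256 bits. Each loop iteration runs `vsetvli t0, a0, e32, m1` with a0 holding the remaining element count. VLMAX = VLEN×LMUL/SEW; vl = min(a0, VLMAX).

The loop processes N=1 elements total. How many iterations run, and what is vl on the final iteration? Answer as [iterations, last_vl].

VLMAX = VLEN×LMUL/SEW = 256×1/32 = 8
iterations = ceil(1/8) = 1; final-pass vl = 1

[iterations, last_vl] = [1, 1]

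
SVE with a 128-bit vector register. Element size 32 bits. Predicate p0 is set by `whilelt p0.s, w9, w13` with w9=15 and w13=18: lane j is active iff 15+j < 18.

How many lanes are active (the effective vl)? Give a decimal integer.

vl = 3

128-bit reg / 32-bit elem → 4 lanes
active while 15+j < 18, i.e. j ∈ [0,3) capped at 4 ⇒ 3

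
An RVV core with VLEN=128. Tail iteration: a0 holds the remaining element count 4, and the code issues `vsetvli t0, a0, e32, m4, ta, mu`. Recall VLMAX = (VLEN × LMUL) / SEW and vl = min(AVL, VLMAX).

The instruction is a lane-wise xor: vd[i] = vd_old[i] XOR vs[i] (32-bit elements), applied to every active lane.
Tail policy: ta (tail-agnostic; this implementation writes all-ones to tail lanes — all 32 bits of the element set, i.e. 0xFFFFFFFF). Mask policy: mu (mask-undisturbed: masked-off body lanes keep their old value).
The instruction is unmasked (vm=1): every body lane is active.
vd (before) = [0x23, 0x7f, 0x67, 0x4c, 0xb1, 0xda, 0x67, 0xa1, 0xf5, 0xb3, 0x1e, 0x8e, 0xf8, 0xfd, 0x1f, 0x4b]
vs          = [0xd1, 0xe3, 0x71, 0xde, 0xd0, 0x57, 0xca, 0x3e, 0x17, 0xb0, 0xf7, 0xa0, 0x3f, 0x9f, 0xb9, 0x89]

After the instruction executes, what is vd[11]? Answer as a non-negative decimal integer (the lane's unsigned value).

vd[11] = 4294967295

VLMAX = VLEN×LMUL/SEW = 128×4/32 = 16
vl ← min(4, 16) = 4
vd[0] xor(0x23,0xd1) -> 0xf2
vd[1] xor(0x7f,0xe3) -> 0x9c
vd[2] xor(0x67,0x71) -> 0x16
vd[3] xor(0x4c,0xde) -> 0x92
vd[4] tail/ones -> 0xffffffff
vd[5] tail/ones -> 0xffffffff
vd[6] tail/ones -> 0xffffffff
vd[7] tail/ones -> 0xffffffff
vd[8] tail/ones -> 0xffffffff
vd[9] tail/ones -> 0xffffffff
vd[10] tail/ones -> 0xffffffff
vd[11] tail/ones -> 0xffffffff
vd[12] tail/ones -> 0xffffffff
vd[13] tail/ones -> 0xffffffff
vd[14] tail/ones -> 0xffffffff
vd[15] tail/ones -> 0xffffffff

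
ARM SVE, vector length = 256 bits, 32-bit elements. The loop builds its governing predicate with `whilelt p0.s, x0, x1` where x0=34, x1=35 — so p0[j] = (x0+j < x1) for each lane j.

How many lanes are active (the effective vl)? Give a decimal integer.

vl = 1

256-bit reg / 32-bit elem → 8 lanes
p0[j] = (34+j < 35); true for j=0..0 → 1 lanes set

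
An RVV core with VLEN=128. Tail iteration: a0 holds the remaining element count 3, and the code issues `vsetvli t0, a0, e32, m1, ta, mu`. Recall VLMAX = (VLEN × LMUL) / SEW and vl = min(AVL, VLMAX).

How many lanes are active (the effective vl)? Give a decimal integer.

lanes per group: 128·1/32 = 4
vl = min(AVL, VLMAX) = min(3, 4) = 3

vl = 3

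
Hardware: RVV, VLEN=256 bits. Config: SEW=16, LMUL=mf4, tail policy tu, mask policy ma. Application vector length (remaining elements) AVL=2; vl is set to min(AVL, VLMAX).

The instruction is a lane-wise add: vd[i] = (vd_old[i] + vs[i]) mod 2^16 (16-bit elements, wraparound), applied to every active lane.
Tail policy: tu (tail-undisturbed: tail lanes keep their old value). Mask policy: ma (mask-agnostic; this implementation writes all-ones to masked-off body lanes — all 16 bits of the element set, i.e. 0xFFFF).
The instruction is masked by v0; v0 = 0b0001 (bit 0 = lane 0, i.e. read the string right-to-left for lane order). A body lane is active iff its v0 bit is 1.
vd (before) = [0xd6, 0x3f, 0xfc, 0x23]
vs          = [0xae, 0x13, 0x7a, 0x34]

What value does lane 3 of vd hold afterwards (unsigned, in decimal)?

vd[3] = 35

VLMAX = (256 × 1/4) / 16 = 4 lanes
vl = min(AVL, VLMAX) = min(2, 4) = 2
[0] add(0xd6,0xae) = 0x184
[1] mask-off/ones = 0xffff
[2] tail/keep = 0xfc
[3] tail/keep = 0x23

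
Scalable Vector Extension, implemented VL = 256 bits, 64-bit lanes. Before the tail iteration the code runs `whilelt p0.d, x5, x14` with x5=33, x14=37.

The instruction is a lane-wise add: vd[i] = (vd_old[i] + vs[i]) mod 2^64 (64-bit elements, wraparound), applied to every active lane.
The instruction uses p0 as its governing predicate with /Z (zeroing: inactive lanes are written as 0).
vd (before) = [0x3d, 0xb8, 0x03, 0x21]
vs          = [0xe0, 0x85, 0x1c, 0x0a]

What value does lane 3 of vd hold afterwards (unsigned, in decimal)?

lane count: 256 div 64 = 4
p0[j] = (33+j < 37); true for j=0..3 → 4 lanes set
vd[0] add(0x3d,0xe0) -> 0x11d
vd[1] add(0xb8,0x85) -> 0x13d
vd[2] add(0x03,0x1c) -> 0x1f
vd[3] add(0x21,0x0a) -> 0x2b

vd[3] = 43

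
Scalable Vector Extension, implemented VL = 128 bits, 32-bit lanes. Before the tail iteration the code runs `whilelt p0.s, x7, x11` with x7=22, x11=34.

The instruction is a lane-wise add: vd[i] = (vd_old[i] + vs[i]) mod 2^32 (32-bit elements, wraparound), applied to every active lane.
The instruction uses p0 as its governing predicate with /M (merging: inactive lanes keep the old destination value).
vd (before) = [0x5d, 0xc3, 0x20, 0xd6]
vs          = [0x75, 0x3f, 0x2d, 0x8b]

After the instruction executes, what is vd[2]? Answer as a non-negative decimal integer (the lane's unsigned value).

vd[2] = 77

lane count: 128 div 32 = 4
active while 22+j < 34, i.e. j ∈ [0,12) capped at 4 ⇒ 4
lane  0: add(0x5d,0x75) ⇒ 0xd2
lane  1: add(0xc3,0x3f) ⇒ 0x102
lane  2: add(0x20,0x2d) ⇒ 0x4d
lane  3: add(0xd6,0x8b) ⇒ 0x161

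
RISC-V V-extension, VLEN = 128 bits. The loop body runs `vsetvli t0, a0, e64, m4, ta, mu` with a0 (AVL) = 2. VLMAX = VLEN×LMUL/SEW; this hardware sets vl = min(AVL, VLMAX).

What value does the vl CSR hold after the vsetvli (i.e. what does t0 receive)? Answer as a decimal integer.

vl = 2

VLMAX = VLEN×LMUL/SEW = 128×4/64 = 8
vl = min(AVL, VLMAX) = min(2, 8) = 2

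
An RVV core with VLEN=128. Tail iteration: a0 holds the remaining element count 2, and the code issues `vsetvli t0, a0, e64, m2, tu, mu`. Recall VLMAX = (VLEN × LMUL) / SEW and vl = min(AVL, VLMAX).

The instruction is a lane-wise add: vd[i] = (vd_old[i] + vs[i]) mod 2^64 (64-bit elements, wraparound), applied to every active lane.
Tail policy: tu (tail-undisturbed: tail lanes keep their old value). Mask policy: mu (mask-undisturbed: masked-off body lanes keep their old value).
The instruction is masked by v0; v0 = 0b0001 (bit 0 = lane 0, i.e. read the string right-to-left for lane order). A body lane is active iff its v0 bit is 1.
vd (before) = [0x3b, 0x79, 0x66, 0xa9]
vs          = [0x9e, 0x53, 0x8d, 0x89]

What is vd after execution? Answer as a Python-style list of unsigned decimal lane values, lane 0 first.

lanes per group: 128·2/64 = 4
vl = min(AVL, VLMAX) = min(2, 4) = 2
[0] add(0x3b,0x9e) = 0xd9
[1] mask-off/keep = 0x79
[2] tail/keep = 0x66
[3] tail/keep = 0xa9

vd = [217, 121, 102, 169]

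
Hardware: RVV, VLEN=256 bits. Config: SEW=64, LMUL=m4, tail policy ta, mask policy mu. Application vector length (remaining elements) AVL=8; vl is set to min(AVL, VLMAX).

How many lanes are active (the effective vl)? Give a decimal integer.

vl = 8

VLMAX = (256 × 4) / 64 = 16 lanes
vl = min(AVL, VLMAX) = min(8, 16) = 8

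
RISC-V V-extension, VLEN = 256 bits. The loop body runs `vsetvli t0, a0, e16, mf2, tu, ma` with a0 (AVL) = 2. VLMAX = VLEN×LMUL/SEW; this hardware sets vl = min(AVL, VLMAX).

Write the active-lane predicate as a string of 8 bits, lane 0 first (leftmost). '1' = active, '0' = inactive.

VLMAX = VLEN×LMUL/SEW = 256×1/2/16 = 8
AVL=2 ≤ VLMAX=8, so vl = 2
bits (lane 0 leftmost): 11000000

predicate = 11000000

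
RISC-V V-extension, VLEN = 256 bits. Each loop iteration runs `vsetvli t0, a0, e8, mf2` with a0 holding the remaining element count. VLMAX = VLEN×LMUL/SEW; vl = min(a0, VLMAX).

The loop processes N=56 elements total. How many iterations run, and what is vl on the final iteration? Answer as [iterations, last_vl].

lanes per group: 256·1/2/8 = 16
iterations = ceil(56/16) = 4; final-pass vl = 8

[iterations, last_vl] = [4, 8]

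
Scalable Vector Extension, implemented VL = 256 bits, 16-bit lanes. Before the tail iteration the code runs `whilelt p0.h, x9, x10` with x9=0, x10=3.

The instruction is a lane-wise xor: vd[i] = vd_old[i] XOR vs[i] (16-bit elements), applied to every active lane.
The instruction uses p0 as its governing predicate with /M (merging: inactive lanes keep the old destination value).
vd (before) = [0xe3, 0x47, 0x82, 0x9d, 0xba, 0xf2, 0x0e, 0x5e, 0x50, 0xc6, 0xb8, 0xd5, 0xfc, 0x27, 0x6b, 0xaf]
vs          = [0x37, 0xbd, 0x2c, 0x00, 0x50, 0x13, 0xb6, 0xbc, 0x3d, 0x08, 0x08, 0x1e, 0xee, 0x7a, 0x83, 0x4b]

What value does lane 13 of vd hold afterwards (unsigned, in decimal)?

vd[13] = 39

256-bit reg / 16-bit elem → 16 lanes
active while 0+j < 3, i.e. j ∈ [0,3) capped at 16 ⇒ 3
[0] xor(0xe3,0x37) = 0xd4
[1] xor(0x47,0xbd) = 0xfa
[2] xor(0x82,0x2c) = 0xae
[3] tail/keep = 0x9d
[4] tail/keep = 0xba
[5] tail/keep = 0xf2
[6] tail/keep = 0x0e
[7] tail/keep = 0x5e
[8] tail/keep = 0x50
[9] tail/keep = 0xc6
[10] tail/keep = 0xb8
[11] tail/keep = 0xd5
[12] tail/keep = 0xfc
[13] tail/keep = 0x27
[14] tail/keep = 0x6b
[15] tail/keep = 0xaf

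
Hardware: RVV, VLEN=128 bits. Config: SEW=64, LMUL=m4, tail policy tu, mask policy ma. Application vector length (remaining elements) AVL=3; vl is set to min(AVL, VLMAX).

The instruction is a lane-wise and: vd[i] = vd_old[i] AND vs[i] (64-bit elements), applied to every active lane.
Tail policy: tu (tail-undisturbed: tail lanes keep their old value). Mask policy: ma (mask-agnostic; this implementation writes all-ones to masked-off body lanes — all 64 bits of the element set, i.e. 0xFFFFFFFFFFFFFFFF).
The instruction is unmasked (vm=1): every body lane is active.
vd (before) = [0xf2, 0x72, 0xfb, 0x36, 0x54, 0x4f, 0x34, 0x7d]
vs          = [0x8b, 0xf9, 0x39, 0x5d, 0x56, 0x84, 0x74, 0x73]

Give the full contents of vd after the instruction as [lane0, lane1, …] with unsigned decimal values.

VLMAX = VLEN×LMUL/SEW = 128×4/64 = 8
vl ← min(3, 8) = 3
  i=0: and(0xf2,0x8b) → 130
  i=1: and(0x72,0xf9) → 112
  i=2: and(0xfb,0x39) → 57
  i=3: tail/keep → 54
  i=4: tail/keep → 84
  i=5: tail/keep → 79
  i=6: tail/keep → 52
  i=7: tail/keep → 125

vd = [130, 112, 57, 54, 84, 79, 52, 125]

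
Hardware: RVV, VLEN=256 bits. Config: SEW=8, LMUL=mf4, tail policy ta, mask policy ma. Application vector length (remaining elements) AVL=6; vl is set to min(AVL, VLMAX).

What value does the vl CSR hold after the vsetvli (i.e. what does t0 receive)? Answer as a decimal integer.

lanes per group: 256·1/4/8 = 8
AVL=6 ≤ VLMAX=8, so vl = 6

vl = 6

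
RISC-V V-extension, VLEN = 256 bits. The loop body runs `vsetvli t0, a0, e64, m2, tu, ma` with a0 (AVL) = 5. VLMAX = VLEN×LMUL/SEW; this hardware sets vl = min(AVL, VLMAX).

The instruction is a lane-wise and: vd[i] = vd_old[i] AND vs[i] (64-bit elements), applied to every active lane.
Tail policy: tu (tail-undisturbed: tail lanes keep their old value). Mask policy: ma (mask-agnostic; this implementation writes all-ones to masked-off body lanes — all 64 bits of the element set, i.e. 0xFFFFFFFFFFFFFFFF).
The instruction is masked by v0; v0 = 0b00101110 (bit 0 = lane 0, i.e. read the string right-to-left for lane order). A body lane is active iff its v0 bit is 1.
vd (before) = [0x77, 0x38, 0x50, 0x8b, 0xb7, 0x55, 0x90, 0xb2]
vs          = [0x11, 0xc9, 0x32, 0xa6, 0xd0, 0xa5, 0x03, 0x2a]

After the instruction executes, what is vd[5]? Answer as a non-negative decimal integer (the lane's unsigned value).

lanes per group: 256·2/64 = 8
AVL=5 ≤ VLMAX=8, so vl = 5
lane  0: mask-off/ones ⇒ 0xffffffffffffffff
lane  1: and(0x38,0xc9) ⇒ 0x08
lane  2: and(0x50,0x32) ⇒ 0x10
lane  3: and(0x8b,0xa6) ⇒ 0x82
lane  4: mask-off/ones ⇒ 0xffffffffffffffff
lane  5: tail/keep ⇒ 0x55
lane  6: tail/keep ⇒ 0x90
lane  7: tail/keep ⇒ 0xb2

vd[5] = 85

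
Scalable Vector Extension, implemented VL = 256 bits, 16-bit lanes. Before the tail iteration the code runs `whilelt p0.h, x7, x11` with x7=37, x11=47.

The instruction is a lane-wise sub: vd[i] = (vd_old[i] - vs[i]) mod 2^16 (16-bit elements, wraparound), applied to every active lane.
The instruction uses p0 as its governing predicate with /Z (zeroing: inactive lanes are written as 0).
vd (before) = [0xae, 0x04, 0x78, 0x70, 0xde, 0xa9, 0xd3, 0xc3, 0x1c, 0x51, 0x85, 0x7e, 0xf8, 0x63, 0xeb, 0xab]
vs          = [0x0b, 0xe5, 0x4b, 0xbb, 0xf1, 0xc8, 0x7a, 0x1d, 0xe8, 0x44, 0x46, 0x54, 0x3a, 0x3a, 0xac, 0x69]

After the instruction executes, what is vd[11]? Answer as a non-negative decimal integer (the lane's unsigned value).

vd[11] = 0

256-bit reg / 16-bit elem → 16 lanes
p0[j] = (37+j < 47); true for j=0..9 → 10 lanes set
  i=0: sub(0xae,0x0b) → 163
  i=1: sub(0x04,0xe5) → 65311
  i=2: sub(0x78,0x4b) → 45
  i=3: sub(0x70,0xbb) → 65461
  i=4: sub(0xde,0xf1) → 65517
  i=5: sub(0xa9,0xc8) → 65505
  i=6: sub(0xd3,0x7a) → 89
  i=7: sub(0xc3,0x1d) → 166
  i=8: sub(0x1c,0xe8) → 65332
  i=9: sub(0x51,0x44) → 13
  i=10: tail/zero → 0
  i=11: tail/zero → 0
  i=12: tail/zero → 0
  i=13: tail/zero → 0
  i=14: tail/zero → 0
  i=15: tail/zero → 0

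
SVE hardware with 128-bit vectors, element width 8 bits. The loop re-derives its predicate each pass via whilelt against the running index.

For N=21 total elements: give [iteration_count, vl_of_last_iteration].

128-bit reg / 8-bit elem → 16 lanes
iterations = ceil(21/16) = 2; final-pass vl = 5

[iterations, last_vl] = [2, 5]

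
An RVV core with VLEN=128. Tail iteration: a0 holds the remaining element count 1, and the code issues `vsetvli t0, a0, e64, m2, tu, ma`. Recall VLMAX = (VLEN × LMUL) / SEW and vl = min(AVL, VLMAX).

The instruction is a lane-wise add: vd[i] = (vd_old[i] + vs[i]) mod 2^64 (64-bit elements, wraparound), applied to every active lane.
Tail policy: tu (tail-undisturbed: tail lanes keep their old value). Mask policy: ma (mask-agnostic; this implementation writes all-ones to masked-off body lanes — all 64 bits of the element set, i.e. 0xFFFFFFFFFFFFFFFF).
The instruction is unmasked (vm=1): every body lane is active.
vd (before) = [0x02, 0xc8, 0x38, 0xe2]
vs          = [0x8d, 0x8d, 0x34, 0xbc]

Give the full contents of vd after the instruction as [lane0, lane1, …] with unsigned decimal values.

VLMAX = (128 × 2) / 64 = 4 lanes
AVL=1 ≤ VLMAX=4, so vl = 1
lane  0: add(0x02,0x8d) ⇒ 0x8f
lane  1: tail/keep ⇒ 0xc8
lane  2: tail/keep ⇒ 0x38
lane  3: tail/keep ⇒ 0xe2

vd = [143, 200, 56, 226]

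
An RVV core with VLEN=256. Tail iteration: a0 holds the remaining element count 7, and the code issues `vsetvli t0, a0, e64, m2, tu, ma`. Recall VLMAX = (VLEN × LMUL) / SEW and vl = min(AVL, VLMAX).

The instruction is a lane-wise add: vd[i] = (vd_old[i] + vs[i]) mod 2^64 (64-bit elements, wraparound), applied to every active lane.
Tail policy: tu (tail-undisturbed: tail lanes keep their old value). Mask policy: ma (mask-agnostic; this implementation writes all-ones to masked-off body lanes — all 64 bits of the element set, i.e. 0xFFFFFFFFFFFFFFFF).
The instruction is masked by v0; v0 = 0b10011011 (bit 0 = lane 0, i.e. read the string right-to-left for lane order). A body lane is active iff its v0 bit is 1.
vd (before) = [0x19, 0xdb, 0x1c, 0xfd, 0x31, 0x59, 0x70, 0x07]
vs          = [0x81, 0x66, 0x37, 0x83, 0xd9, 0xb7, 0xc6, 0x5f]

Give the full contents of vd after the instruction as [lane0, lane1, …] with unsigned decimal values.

vd = [154, 321, 18446744073709551615, 384, 266, 18446744073709551615, 18446744073709551615, 7]

lanes per group: 256·2/64 = 8
vl = min(AVL, VLMAX) = min(7, 8) = 7
[0] add(0x19,0x81) = 0x9a
[1] add(0xdb,0x66) = 0x141
[2] mask-off/ones = 0xffffffffffffffff
[3] add(0xfd,0x83) = 0x180
[4] add(0x31,0xd9) = 0x10a
[5] mask-off/ones = 0xffffffffffffffff
[6] mask-off/ones = 0xffffffffffffffff
[7] tail/keep = 0x07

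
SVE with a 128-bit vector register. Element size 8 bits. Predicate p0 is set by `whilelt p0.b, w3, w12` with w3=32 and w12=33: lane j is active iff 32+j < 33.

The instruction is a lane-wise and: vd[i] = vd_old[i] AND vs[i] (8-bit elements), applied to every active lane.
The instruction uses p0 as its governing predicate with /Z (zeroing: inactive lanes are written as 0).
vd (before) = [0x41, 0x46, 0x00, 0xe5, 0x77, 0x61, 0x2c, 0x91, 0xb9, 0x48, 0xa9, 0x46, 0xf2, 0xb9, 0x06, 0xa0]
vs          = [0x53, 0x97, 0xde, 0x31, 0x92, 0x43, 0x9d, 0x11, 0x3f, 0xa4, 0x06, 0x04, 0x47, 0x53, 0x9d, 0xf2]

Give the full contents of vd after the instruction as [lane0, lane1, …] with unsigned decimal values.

vd = [65, 0, 0, 0, 0, 0, 0, 0, 0, 0, 0, 0, 0, 0, 0, 0]

128-bit reg / 8-bit elem → 16 lanes
active while 32+j < 33, i.e. j ∈ [0,1) capped at 16 ⇒ 1
[0] and(0x41,0x53) = 0x41
[1] tail/zero = 0x00
[2] tail/zero = 0x00
[3] tail/zero = 0x00
[4] tail/zero = 0x00
[5] tail/zero = 0x00
[6] tail/zero = 0x00
[7] tail/zero = 0x00
[8] tail/zero = 0x00
[9] tail/zero = 0x00
[10] tail/zero = 0x00
[11] tail/zero = 0x00
[12] tail/zero = 0x00
[13] tail/zero = 0x00
[14] tail/zero = 0x00
[15] tail/zero = 0x00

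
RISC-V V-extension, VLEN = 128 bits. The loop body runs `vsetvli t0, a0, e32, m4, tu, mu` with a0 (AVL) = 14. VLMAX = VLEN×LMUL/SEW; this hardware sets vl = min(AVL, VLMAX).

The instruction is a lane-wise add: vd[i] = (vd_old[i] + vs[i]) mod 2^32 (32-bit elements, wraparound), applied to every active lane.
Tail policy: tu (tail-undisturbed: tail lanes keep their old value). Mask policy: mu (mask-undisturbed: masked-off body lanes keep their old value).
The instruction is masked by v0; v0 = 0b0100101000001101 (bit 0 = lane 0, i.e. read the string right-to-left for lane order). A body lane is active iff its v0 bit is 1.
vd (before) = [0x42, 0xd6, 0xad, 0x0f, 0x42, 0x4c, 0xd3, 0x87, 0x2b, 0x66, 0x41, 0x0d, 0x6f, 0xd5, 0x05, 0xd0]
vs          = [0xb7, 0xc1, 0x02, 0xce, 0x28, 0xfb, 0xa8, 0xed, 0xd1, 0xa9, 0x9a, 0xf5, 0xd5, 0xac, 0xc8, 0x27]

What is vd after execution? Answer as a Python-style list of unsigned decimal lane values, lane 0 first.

lanes per group: 128·4/32 = 16
AVL=14 ≤ VLMAX=16, so vl = 14
[0] add(0x42,0xb7) = 0xf9
[1] mask-off/keep = 0xd6
[2] add(0xad,0x02) = 0xaf
[3] add(0x0f,0xce) = 0xdd
[4] mask-off/keep = 0x42
[5] mask-off/keep = 0x4c
[6] mask-off/keep = 0xd3
[7] mask-off/keep = 0x87
[8] mask-off/keep = 0x2b
[9] add(0x66,0xa9) = 0x10f
[10] mask-off/keep = 0x41
[11] add(0x0d,0xf5) = 0x102
[12] mask-off/keep = 0x6f
[13] mask-off/keep = 0xd5
[14] tail/keep = 0x05
[15] tail/keep = 0xd0

vd = [249, 214, 175, 221, 66, 76, 211, 135, 43, 271, 65, 258, 111, 213, 5, 208]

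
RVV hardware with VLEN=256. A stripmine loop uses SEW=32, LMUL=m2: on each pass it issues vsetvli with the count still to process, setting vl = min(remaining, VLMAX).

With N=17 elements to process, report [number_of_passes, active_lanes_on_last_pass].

VLMAX = VLEN×LMUL/SEW = 256×2/32 = 16
N=17: ⌈17/16⌉ = 2 iters; last vl = 17 − 1×16 = 1

[iterations, last_vl] = [2, 1]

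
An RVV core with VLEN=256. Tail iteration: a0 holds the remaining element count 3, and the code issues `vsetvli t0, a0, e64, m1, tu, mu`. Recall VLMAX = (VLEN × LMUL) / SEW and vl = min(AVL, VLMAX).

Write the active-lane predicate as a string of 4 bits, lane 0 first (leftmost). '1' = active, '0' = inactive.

VLMAX = (256 × 1) / 64 = 4 lanes
vl = min(AVL, VLMAX) = min(3, 4) = 3
bits (lane 0 leftmost): 1110

predicate = 1110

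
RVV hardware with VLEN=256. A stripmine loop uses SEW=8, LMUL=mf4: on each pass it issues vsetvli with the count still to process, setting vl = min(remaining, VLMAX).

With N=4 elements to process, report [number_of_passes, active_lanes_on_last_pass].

lanes per group: 256·1/4/8 = 8
4 elements at 8/iter → 1 passes, remainder 4 on the last

[iterations, last_vl] = [1, 4]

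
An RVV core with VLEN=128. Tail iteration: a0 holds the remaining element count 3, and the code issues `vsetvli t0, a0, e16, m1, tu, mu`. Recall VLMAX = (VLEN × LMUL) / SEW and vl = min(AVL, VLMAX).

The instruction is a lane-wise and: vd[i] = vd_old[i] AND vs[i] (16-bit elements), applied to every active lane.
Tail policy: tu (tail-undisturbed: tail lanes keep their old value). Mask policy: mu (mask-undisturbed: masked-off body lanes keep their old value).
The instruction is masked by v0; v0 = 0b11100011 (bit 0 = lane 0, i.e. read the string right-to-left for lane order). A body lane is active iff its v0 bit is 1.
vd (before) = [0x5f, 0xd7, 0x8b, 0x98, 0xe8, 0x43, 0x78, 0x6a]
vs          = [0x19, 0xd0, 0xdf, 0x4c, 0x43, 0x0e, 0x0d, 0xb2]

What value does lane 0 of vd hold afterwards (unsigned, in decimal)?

vd[0] = 25

VLMAX = VLEN×LMUL/SEW = 128×1/16 = 8
AVL=3 ≤ VLMAX=8, so vl = 3
vd[0] and(0x5f,0x19) -> 0x19
vd[1] and(0xd7,0xd0) -> 0xd0
vd[2] mask-off/keep -> 0x8b
vd[3] tail/keep -> 0x98
vd[4] tail/keep -> 0xe8
vd[5] tail/keep -> 0x43
vd[6] tail/keep -> 0x78
vd[7] tail/keep -> 0x6a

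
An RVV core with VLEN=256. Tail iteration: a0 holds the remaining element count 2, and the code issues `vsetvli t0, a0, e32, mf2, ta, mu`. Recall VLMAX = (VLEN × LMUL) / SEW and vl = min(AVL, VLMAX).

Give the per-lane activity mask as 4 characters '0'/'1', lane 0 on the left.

predicate = 1100

VLMAX = VLEN×LMUL/SEW = 256×1/2/32 = 4
vl = min(AVL, VLMAX) = min(2, 4) = 2
bits (lane 0 leftmost): 1100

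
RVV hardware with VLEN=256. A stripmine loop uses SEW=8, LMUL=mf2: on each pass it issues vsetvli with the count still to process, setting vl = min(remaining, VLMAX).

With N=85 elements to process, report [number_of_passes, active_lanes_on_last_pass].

[iterations, last_vl] = [6, 5]

VLMAX = (256 × 1/2) / 8 = 16 lanes
iterations = ceil(85/16) = 6; final-pass vl = 5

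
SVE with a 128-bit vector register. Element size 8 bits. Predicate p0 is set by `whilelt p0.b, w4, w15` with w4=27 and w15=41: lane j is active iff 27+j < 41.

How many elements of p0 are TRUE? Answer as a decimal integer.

register lanes = 128/8 = 16
p0[j] = (27+j < 41); true for j=0..13 → 14 lanes set

vl = 14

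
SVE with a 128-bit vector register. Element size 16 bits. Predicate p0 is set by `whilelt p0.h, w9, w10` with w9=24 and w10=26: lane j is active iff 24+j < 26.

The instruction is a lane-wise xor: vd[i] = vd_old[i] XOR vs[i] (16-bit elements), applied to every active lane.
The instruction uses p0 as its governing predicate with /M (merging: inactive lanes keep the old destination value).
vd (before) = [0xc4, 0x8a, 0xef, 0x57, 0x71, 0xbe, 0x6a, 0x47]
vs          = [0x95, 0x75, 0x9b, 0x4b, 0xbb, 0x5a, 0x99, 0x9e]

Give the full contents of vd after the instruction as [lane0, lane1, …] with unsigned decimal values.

lane count: 128 div 16 = 8
whilelt: lane j active iff 24+j < 26 → j < 2 → 2 active
lane  0: xor(0xc4,0x95) ⇒ 0x51
lane  1: xor(0x8a,0x75) ⇒ 0xff
lane  2: tail/keep ⇒ 0xef
lane  3: tail/keep ⇒ 0x57
lane  4: tail/keep ⇒ 0x71
lane  5: tail/keep ⇒ 0xbe
lane  6: tail/keep ⇒ 0x6a
lane  7: tail/keep ⇒ 0x47

vd = [81, 255, 239, 87, 113, 190, 106, 71]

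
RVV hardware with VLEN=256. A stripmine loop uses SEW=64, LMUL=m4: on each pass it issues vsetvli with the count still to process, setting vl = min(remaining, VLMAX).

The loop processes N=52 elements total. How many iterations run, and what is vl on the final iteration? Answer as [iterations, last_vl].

[iterations, last_vl] = [4, 4]

VLMAX = VLEN×LMUL/SEW = 256×4/64 = 16
N=52: ⌈52/16⌉ = 4 iters; last vl = 52 − 3×16 = 4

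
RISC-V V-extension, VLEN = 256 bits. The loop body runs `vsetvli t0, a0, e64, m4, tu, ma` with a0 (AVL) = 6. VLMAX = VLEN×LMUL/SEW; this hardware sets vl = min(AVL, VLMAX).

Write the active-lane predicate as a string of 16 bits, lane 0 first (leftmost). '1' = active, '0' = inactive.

predicate = 1111110000000000

VLMAX = VLEN×LMUL/SEW = 256×4/64 = 16
vl ← min(6, 16) = 6
bits (lane 0 leftmost): 1111110000000000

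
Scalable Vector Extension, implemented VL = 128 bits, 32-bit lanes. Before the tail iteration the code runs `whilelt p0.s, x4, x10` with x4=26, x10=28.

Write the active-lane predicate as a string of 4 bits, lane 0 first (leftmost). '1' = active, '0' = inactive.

128-bit reg / 32-bit elem → 4 lanes
whilelt: lane j active iff 26+j < 28 → j < 2 → 2 active
bits (lane 0 leftmost): 1100

predicate = 1100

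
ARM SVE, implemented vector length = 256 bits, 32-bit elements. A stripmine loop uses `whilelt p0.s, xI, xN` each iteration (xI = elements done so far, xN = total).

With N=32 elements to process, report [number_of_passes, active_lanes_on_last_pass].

[iterations, last_vl] = [4, 8]

register lanes = 256/32 = 8
N=32: ⌈32/8⌉ = 4 iters; last vl = 32 − 3×8 = 8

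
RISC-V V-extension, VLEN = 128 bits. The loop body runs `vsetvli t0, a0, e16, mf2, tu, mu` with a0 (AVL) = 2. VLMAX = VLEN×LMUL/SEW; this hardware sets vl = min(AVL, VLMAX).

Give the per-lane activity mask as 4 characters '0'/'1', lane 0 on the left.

predicate = 1100

lanes per group: 128·1/2/16 = 4
vl ← min(2, 4) = 2
bits (lane 0 leftmost): 1100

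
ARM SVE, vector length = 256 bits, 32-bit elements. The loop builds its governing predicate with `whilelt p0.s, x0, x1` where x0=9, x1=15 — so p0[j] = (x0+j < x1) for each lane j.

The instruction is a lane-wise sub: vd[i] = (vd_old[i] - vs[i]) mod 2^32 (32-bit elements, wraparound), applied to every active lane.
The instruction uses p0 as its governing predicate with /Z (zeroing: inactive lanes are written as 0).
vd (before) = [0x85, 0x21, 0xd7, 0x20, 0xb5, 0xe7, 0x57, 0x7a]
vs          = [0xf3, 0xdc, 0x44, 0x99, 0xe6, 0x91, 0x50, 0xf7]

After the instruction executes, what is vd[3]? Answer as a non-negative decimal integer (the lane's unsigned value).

vd[3] = 4294967175

lane count: 256 div 32 = 8
p0[j] = (9+j < 15); true for j=0..5 → 6 lanes set
vd[0] sub(0x85,0xf3) -> 0xffffff92
vd[1] sub(0x21,0xdc) -> 0xffffff45
vd[2] sub(0xd7,0x44) -> 0x93
vd[3] sub(0x20,0x99) -> 0xffffff87
vd[4] sub(0xb5,0xe6) -> 0xffffffcf
vd[5] sub(0xe7,0x91) -> 0x56
vd[6] tail/zero -> 0x00
vd[7] tail/zero -> 0x00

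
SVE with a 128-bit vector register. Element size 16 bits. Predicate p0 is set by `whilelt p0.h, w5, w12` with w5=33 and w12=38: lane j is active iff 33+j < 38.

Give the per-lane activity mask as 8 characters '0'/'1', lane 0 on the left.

predicate = 11111000

lane count: 128 div 16 = 8
active while 33+j < 38, i.e. j ∈ [0,5) capped at 8 ⇒ 5
bits (lane 0 leftmost): 11111000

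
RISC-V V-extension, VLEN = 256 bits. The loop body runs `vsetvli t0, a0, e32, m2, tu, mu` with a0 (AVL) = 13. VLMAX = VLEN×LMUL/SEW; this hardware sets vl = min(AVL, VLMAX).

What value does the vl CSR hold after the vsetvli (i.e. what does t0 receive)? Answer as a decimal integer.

VLMAX = VLEN×LMUL/SEW = 256×2/32 = 16
vl = min(AVL, VLMAX) = min(13, 16) = 13

vl = 13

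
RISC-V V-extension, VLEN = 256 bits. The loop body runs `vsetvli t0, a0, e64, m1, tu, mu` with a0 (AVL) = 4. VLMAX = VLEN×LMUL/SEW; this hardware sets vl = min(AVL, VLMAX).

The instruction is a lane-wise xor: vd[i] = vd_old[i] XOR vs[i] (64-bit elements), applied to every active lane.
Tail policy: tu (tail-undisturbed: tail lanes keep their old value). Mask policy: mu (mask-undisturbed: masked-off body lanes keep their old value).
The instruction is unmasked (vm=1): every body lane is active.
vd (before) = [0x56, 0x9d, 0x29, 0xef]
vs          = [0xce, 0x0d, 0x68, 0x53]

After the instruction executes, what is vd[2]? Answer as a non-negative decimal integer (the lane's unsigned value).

vd[2] = 65

VLMAX = (256 × 1) / 64 = 4 lanes
vl ← min(4, 4) = 4
[0] xor(0x56,0xce) = 0x98
[1] xor(0x9d,0x0d) = 0x90
[2] xor(0x29,0x68) = 0x41
[3] xor(0xef,0x53) = 0xbc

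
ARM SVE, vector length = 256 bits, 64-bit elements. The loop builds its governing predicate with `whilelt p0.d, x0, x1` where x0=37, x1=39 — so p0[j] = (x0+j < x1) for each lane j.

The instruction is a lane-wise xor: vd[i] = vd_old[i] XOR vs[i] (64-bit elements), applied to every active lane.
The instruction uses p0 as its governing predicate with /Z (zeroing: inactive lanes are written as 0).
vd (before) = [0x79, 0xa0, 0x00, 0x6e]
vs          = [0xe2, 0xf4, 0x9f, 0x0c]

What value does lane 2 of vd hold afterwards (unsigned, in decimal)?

vd[2] = 0

lane count: 256 div 64 = 4
whilelt: lane j active iff 37+j < 39 → j < 2 → 2 active
[0] xor(0x79,0xe2) = 0x9b
[1] xor(0xa0,0xf4) = 0x54
[2] tail/zero = 0x00
[3] tail/zero = 0x00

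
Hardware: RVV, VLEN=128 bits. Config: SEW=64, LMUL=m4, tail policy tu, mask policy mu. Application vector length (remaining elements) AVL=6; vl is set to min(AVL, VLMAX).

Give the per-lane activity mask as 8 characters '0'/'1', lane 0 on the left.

lanes per group: 128·4/64 = 8
AVL=6 ≤ VLMAX=8, so vl = 6
bits (lane 0 leftmost): 11111100

predicate = 11111100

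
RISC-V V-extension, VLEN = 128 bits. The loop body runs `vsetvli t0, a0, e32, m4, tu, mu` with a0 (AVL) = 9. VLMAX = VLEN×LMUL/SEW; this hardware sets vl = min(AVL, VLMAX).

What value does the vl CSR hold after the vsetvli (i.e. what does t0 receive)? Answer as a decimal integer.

vl = 9

VLMAX = VLEN×LMUL/SEW = 128×4/32 = 16
vl = min(AVL, VLMAX) = min(9, 16) = 9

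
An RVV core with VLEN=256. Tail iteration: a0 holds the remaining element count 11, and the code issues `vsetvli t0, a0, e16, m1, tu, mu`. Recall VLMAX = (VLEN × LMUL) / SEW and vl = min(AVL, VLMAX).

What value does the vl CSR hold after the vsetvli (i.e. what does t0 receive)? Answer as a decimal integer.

VLMAX = VLEN×LMUL/SEW = 256×1/16 = 16
vl = min(AVL, VLMAX) = min(11, 16) = 11

vl = 11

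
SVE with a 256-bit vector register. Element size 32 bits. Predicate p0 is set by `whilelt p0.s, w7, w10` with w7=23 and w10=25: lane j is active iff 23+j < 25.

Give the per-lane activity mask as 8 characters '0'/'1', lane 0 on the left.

register lanes = 256/32 = 8
p0[j] = (23+j < 25); true for j=0..1 → 2 lanes set
bits (lane 0 leftmost): 11000000

predicate = 11000000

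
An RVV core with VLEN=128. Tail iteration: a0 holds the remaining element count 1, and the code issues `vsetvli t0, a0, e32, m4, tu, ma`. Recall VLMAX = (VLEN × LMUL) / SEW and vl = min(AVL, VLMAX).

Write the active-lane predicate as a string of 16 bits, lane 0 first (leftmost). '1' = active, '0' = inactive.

lanes per group: 128·4/32 = 16
vl ← min(1, 16) = 1
bits (lane 0 leftmost): 1000000000000000

predicate = 1000000000000000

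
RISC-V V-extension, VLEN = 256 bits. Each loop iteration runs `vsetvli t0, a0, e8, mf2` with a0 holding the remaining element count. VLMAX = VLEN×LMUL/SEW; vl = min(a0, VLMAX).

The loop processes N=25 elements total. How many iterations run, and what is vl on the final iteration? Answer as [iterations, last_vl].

VLMAX = (256 × 1/2) / 8 = 16 lanes
25 elements at 16/iter → 2 passes, remainder 9 on the last

[iterations, last_vl] = [2, 9]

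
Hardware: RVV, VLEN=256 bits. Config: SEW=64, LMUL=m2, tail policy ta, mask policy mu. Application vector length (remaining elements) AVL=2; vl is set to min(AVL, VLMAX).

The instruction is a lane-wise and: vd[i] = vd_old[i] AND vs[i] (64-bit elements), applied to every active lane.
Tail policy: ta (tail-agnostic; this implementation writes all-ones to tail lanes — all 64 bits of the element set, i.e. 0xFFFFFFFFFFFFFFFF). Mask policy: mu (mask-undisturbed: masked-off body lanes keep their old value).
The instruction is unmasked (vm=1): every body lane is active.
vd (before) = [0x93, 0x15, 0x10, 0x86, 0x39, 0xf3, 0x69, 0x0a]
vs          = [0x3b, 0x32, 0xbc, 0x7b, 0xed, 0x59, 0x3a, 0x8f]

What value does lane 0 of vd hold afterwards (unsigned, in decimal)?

vd[0] = 19

VLMAX = VLEN×LMUL/SEW = 256×2/64 = 8
vl ← min(2, 8) = 2
  i=0: and(0x93,0x3b) → 19
  i=1: and(0x15,0x32) → 16
  i=2: tail/ones → 18446744073709551615
  i=3: tail/ones → 18446744073709551615
  i=4: tail/ones → 18446744073709551615
  i=5: tail/ones → 18446744073709551615
  i=6: tail/ones → 18446744073709551615
  i=7: tail/ones → 18446744073709551615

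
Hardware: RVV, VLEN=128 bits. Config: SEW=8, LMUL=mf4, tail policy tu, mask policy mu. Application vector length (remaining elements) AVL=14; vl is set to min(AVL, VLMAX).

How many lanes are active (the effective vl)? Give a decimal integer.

VLMAX = VLEN×LMUL/SEW = 128×1/4/8 = 4
vl ← min(14, 4) = 4

vl = 4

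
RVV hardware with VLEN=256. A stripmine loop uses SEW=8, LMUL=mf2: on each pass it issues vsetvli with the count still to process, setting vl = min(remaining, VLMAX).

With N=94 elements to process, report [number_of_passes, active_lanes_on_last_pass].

VLMAX = VLEN×LMUL/SEW = 256×1/2/8 = 16
iterations = ceil(94/16) = 6; final-pass vl = 14

[iterations, last_vl] = [6, 14]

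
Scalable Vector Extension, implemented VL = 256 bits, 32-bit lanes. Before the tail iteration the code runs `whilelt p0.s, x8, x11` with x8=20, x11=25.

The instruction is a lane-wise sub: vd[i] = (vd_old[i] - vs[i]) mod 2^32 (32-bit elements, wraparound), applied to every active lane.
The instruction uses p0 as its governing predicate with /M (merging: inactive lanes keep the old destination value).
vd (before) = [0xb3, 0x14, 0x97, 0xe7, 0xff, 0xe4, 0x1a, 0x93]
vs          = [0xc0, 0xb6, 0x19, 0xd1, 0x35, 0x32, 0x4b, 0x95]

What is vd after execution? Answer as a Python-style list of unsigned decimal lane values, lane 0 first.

register lanes = 256/32 = 8
active while 20+j < 25, i.e. j ∈ [0,5) capped at 8 ⇒ 5
vd[0] sub(0xb3,0xc0) -> 0xfffffff3
vd[1] sub(0x14,0xb6) -> 0xffffff5e
vd[2] sub(0x97,0x19) -> 0x7e
vd[3] sub(0xe7,0xd1) -> 0x16
vd[4] sub(0xff,0x35) -> 0xca
vd[5] tail/keep -> 0xe4
vd[6] tail/keep -> 0x1a
vd[7] tail/keep -> 0x93

vd = [4294967283, 4294967134, 126, 22, 202, 228, 26, 147]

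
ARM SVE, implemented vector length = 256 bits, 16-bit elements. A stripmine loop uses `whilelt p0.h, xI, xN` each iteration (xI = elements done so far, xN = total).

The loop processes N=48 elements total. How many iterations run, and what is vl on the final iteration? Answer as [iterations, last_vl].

[iterations, last_vl] = [3, 16]

lane count: 256 div 16 = 16
N=48: ⌈48/16⌉ = 3 iters; last vl = 48 − 2×16 = 16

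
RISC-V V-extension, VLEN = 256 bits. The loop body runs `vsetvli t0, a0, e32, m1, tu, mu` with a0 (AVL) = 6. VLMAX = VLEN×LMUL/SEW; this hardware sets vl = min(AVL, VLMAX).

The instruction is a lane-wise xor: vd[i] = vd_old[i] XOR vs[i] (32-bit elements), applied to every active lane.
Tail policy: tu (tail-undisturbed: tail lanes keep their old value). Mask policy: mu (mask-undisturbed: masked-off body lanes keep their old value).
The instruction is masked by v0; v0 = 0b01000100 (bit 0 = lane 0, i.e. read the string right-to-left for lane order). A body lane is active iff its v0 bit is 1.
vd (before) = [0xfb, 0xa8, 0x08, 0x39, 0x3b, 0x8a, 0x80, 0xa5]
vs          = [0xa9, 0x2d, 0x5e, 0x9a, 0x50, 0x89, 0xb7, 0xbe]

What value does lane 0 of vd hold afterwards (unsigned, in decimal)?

vd[0] = 251

lanes per group: 256·1/32 = 8
AVL=6 ≤ VLMAX=8, so vl = 6
[0] mask-off/keep = 0xfb
[1] mask-off/keep = 0xa8
[2] xor(0x08,0x5e) = 0x56
[3] mask-off/keep = 0x39
[4] mask-off/keep = 0x3b
[5] mask-off/keep = 0x8a
[6] tail/keep = 0x80
[7] tail/keep = 0xa5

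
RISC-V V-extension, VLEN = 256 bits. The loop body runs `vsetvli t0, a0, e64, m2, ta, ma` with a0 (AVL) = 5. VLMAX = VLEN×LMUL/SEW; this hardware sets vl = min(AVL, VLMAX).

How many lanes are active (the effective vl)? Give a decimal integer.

vl = 5

lanes per group: 256·2/64 = 8
AVL=5 ≤ VLMAX=8, so vl = 5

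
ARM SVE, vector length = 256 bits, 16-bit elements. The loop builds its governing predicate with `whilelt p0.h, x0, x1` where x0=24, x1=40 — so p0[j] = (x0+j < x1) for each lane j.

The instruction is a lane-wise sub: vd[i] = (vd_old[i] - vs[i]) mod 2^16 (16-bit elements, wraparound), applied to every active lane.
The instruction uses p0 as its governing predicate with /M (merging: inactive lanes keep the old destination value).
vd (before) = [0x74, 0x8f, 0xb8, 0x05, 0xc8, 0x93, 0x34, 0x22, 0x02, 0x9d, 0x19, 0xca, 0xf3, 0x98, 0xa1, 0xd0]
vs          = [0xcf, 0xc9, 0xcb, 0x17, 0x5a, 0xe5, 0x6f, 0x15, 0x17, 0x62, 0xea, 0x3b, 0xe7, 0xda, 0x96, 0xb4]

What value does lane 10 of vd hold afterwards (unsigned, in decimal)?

lane count: 256 div 16 = 16
active while 24+j < 40, i.e. j ∈ [0,16) capped at 16 ⇒ 16
lane  0: sub(0x74,0xcf) ⇒ 0xffa5
lane  1: sub(0x8f,0xc9) ⇒ 0xffc6
lane  2: sub(0xb8,0xcb) ⇒ 0xffed
lane  3: sub(0x05,0x17) ⇒ 0xffee
lane  4: sub(0xc8,0x5a) ⇒ 0x6e
lane  5: sub(0x93,0xe5) ⇒ 0xffae
lane  6: sub(0x34,0x6f) ⇒ 0xffc5
lane  7: sub(0x22,0x15) ⇒ 0x0d
lane  8: sub(0x02,0x17) ⇒ 0xffeb
lane  9: sub(0x9d,0x62) ⇒ 0x3b
lane 10: sub(0x19,0xea) ⇒ 0xff2f
lane 11: sub(0xca,0x3b) ⇒ 0x8f
lane 12: sub(0xf3,0xe7) ⇒ 0x0c
lane 13: sub(0x98,0xda) ⇒ 0xffbe
lane 14: sub(0xa1,0x96) ⇒ 0x0b
lane 15: sub(0xd0,0xb4) ⇒ 0x1c

vd[10] = 65327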